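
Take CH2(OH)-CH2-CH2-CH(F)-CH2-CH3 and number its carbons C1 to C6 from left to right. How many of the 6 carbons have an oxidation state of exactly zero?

1

Each bond to a more electronegative atom (O, N, halogen) counts +1, each bond to a less electronegative atom (H, metal, B, Si) counts −1, and each C–C bond counts 0. Tallying each carbon:
C1: 1C, 2H, 1O → 0 − 2 + 1 = -1
C2: 2C, 2H → 0 − 2 = -2
C3: 2C, 2H → 0 − 2 = -2
C4: 2C, 1H, 1F → 0 − 1 + 1 = 0
C5: 2C, 2H → 0 − 2 = -2
C6: 1C, 3H → 0 − 3 = -3
1 carbon (C4) meets the condition.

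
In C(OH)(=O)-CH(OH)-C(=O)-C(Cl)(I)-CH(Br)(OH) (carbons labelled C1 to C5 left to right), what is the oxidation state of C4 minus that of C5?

C4: 2C, 1Cl, 1I → 0 + 1 + 1 = +2
C5: 1C, 1H, 1O, 1Br → 0 − 1 + 1 + 1 = +1
Difference: +2 − (+1) = +1.

+1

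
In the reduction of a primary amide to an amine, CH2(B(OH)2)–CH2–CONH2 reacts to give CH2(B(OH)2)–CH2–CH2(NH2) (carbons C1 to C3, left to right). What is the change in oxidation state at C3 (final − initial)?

-4

Before: C3 has 1 bond to C, 2 bonds to O, 1 bond to N → oxidation state +3.
After: C3 has 1 bond to C, 2 bonds to H, 1 bond to N → oxidation state -1.
Δ = -1 − (+3) = -4, so this is a reduction at C3.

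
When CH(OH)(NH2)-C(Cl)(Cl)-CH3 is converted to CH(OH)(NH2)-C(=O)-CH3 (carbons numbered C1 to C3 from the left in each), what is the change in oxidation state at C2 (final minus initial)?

Before: C2 has 2 bonds to C, 2 bonds to Cl → oxidation state +2.
After: C2 has 2 bonds to C, 2 bonds to O → oxidation state +2.
Δ = +2 − (+2) = 0, so no net redox change at C2.

0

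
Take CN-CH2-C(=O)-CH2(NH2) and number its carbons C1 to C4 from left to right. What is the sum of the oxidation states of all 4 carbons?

Bonds to more-electronegative neighbours contribute +1 each, bonds to H or metals contribute −1 each, and C–C bonds contribute 0. Tallying each carbon:
C1: 1C, 3N → 0 + 3 = +3
C2: 2C, 2H → 0 − 2 = -2
C3: 2C, 2O → 0 + 2 = +2
C4: 1C, 2H, 1N → 0 − 2 + 1 = -1
Sum = +3 − 2 + 2 − 1 = +2.

+2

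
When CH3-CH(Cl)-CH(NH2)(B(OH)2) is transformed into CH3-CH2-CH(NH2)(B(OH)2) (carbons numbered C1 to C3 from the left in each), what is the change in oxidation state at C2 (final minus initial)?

-2

Before: C2 has 2 bonds to C, 1 bond to H, 1 bond to Cl → oxidation state 0.
After: C2 has 2 bonds to C, 2 bonds to H → oxidation state -2.
Δ = -2 − (0) = -2, so this is a reduction at C2.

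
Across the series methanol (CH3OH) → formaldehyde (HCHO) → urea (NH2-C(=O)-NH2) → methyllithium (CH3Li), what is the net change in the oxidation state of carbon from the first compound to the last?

-2

Carbon oxidation states along the series — methanol: -2, formaldehyde: 0, urea: +4, methyllithium: -4.
Net change = -4 − (-2) = -2.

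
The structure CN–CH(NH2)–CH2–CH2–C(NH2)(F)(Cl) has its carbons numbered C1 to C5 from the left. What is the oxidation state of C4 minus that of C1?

-5

C4: 2C, 2H → 0 − 2 = -2
C1: 1C, 3N → 0 + 3 = +3
Difference: -2 − (+3) = -5.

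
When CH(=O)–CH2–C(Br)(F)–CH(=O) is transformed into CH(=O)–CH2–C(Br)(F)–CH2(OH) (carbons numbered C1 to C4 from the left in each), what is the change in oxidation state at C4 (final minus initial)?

Before: C4 has 1 bond to C, 1 bond to H, 2 bonds to O → oxidation state +1.
After: C4 has 1 bond to C, 2 bonds to H, 1 bond to O → oxidation state -1.
Δ = -1 − (+1) = -2, so this is a reduction at C4.

-2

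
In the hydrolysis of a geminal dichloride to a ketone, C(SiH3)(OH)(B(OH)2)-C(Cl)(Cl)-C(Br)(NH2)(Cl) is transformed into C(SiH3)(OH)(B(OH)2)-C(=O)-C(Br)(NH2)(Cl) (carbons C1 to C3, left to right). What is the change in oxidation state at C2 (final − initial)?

Before: C2 has 2 bonds to C, 2 bonds to Cl → oxidation state +2.
After: C2 has 2 bonds to C, 2 bonds to O → oxidation state +2.
Δ = +2 − (+2) = 0, so no net redox change at C2.

0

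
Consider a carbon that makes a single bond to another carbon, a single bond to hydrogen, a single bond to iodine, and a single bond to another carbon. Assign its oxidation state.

The carbon has one bond to C (0), one bond to C (0), one bond to H (-1), one bond to I (+1).
Oxidation state = 0 + 0 − 1 + 1 = 0.

0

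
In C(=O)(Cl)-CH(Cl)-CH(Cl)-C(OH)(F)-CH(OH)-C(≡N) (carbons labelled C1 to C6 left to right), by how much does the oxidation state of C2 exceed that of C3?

0

C2: 2C, 1H, 1Cl → 0 − 1 + 1 = 0
C3: 2C, 1H, 1Cl → 0 − 1 + 1 = 0
Difference: 0 − (0) = 0.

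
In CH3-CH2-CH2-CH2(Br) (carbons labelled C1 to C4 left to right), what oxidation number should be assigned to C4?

Assign +1 per bond to O/N/halogen, −1 per bond to H or an electropositive element, and 0 per bond to carbon.
C4 has one bond to C (0), one bond to H (-1), one bond to Br (+1), one bond to H (-1).
Oxidation state = 0 − 1 + 1 − 1 = -1.

-1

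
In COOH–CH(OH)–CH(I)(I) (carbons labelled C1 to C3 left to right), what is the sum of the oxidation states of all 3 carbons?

Bonds to more-electronegative neighbours contribute +1 each, bonds to H or metals contribute −1 each, and C–C bonds contribute 0. Tallying each carbon:
C1: 1C, 3O → 0 + 3 = +3
C2: 2C, 1H, 1O → 0 − 1 + 1 = 0
C3: 1C, 1H, 2I → 0 − 1 + 2 = +1
Sum = +3 + 0 + 1 = +4.

+4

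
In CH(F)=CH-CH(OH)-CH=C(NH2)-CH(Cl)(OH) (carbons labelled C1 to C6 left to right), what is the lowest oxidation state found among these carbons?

-1

Tallying each carbon's bonds:
C1: 2C, 1H, 1F → 0 − 1 + 1 = 0
C2: 3C, 1H → 0 − 1 = -1
C3: 2C, 1H, 1O → 0 − 1 + 1 = 0
C4: 3C, 1H → 0 − 1 = -1
C5: 3C, 1N → 0 + 1 = +1
C6: 1C, 1H, 1O, 1Cl → 0 − 1 + 1 + 1 = +1
The lowest value is -1.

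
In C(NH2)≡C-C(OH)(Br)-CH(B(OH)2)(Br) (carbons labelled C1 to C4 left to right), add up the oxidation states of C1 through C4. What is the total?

Each bond to a more electronegative atom (O, N, halogen) counts +1, each bond to a less electronegative atom (H, metal, B, Si) counts −1, and each C–C bond counts 0. Tallying each carbon:
C1: 3C, 1N → 0 + 1 = +1
C2: 4C → 0 = 0
C3: 2C, 1O, 1Br → 0 + 1 + 1 = +2
C4: 1C, 1H, 1Br, 1B → 0 − 1 + 1 − 1 = -1
Sum = +1 + 0 + 2 − 1 = +2.

+2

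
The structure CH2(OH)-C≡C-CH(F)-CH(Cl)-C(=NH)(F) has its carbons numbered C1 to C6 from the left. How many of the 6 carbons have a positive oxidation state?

1

Tallying each carbon's bonds:
C1: 1C, 2H, 1O → 0 − 2 + 1 = -1
C2: 4C → 0 = 0
C3: 4C → 0 = 0
C4: 2C, 1H, 1F → 0 − 1 + 1 = 0
C5: 2C, 1H, 1Cl → 0 − 1 + 1 = 0
C6: 1C, 2N, 1F → 0 + 2 + 1 = +3
1 carbon (C6) meets the condition.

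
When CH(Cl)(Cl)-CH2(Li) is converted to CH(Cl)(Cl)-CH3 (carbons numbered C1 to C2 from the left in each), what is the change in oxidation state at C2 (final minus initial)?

Before: C2 has 1 bond to C, 2 bonds to H, 1 bond to Li → oxidation state -3.
After: C2 has 1 bond to C, 3 bonds to H → oxidation state -3.
Δ = -3 − (-3) = 0, so no net redox change at C2.

0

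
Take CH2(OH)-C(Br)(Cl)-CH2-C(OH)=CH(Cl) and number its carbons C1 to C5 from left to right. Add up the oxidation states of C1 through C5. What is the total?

0

Bonds to more-electronegative neighbours contribute +1 each, bonds to H or metals contribute −1 each, and C–C bonds contribute 0. Tallying each carbon:
C1: 1C, 2H, 1O → 0 − 2 + 1 = -1
C2: 2C, 1Cl, 1Br → 0 + 1 + 1 = +2
C3: 2C, 2H → 0 − 2 = -2
C4: 3C, 1O → 0 + 1 = +1
C5: 2C, 1H, 1Cl → 0 − 1 + 1 = 0
Sum = -1 + 2 − 2 + 1 + 0 = 0.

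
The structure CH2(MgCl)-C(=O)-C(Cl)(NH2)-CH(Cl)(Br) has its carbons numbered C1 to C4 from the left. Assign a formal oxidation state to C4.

+1

Each bond to a more electronegative atom (O, N, halogen) counts +1, each bond to a less electronegative atom (H, metal, B, Si) counts −1, and each C–C bond counts 0.
C4 has one bond to C (0), one bond to Cl (+1), one bond to Br (+1), one bond to H (-1).
Oxidation state = 0 + 1 + 1 − 1 = +1.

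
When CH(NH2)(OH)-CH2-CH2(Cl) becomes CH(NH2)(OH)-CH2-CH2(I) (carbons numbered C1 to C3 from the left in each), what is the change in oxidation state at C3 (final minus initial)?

0

Before: C3 has 1 bond to C, 2 bonds to H, 1 bond to Cl → oxidation state -1.
After: C3 has 1 bond to C, 2 bonds to H, 1 bond to I → oxidation state -1.
Δ = -1 − (-1) = 0, so no net redox change at C3.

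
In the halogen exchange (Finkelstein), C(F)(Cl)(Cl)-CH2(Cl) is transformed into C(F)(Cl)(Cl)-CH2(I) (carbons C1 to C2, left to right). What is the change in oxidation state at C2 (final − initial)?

Before: C2 has 1 bond to C, 2 bonds to H, 1 bond to Cl → oxidation state -1.
After: C2 has 1 bond to C, 2 bonds to H, 1 bond to I → oxidation state -1.
Δ = -1 − (-1) = 0, so no net redox change at C2.

0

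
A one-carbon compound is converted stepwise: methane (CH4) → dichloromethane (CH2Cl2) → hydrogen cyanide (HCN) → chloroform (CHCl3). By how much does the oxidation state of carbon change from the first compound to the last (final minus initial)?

Carbon oxidation states along the series — methane: -4, dichloromethane: 0, hydrogen cyanide: +2, chloroform: +2.
Net change = +2 − (-4) = +6.

+6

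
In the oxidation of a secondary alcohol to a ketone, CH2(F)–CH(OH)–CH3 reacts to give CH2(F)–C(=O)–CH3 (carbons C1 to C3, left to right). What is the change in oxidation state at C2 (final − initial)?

Before: C2 has 2 bonds to C, 1 bond to H, 1 bond to O → oxidation state 0.
After: C2 has 2 bonds to C, 2 bonds to O → oxidation state +2.
Δ = +2 − (0) = +2, so this is an oxidation at C2.

+2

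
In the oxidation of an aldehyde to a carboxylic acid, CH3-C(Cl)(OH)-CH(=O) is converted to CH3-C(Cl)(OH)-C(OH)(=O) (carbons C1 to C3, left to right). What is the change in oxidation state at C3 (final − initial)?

Before: C3 has 1 bond to C, 1 bond to H, 2 bonds to O → oxidation state +1.
After: C3 has 1 bond to C, 3 bonds to O → oxidation state +3.
Δ = +3 − (+1) = +2, so this is an oxidation at C3.

+2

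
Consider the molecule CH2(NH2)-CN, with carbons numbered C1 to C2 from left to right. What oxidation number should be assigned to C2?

C2 has one bond to C (0), a triple bond to N (3×+1 = +3).
Oxidation state = 0 + 3 = +3.

+3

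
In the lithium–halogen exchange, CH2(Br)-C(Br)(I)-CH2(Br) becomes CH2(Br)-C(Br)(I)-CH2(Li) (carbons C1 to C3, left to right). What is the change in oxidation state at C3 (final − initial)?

Before: C3 has 1 bond to C, 2 bonds to H, 1 bond to Br → oxidation state -1.
After: C3 has 1 bond to C, 2 bonds to H, 1 bond to Li → oxidation state -3.
Δ = -3 − (-1) = -2, so this is a reduction at C3.

-2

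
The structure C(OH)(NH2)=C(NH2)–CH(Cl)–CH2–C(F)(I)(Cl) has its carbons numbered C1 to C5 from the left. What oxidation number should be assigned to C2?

+1

C2 has a double bond to C (2×0 = 0), one bond to C (0), one bond to N (+1).
Oxidation state = 0 + 0 + 1 = +1.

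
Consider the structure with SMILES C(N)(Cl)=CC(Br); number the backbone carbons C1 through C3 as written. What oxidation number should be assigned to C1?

C1 has a double bond to C (2×0 = 0), one bond to N (+1), one bond to Cl (+1).
Oxidation state = 0 + 1 + 1 = +2.

+2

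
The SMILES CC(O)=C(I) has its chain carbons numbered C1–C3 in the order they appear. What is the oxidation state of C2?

+1

Assign +1 per bond to O/N/halogen, −1 per bond to H or an electropositive element, and 0 per bond to carbon.
C2 has one bond to C (0), a double bond to C (2×0 = 0), one bond to O (+1).
Oxidation state = 0 + 0 + 1 = +1.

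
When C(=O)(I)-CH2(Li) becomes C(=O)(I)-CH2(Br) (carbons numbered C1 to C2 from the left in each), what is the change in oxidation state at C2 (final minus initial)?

+2

Before: C2 has 1 bond to C, 2 bonds to H, 1 bond to Li → oxidation state -3.
After: C2 has 1 bond to C, 2 bonds to H, 1 bond to Br → oxidation state -1.
Δ = -1 − (-3) = +2, so this is an oxidation at C2.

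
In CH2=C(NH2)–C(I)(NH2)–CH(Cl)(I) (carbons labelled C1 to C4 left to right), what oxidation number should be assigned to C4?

+1

Bonds to more-electronegative neighbours contribute +1 each, bonds to H or metals contribute −1 each, and C–C bonds contribute 0.
C4 has one bond to C (0), one bond to Cl (+1), one bond to I (+1), one bond to H (-1).
Oxidation state = 0 + 1 + 1 − 1 = +1.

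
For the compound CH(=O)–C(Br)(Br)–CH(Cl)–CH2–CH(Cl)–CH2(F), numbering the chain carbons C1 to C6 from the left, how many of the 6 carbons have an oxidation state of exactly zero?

2

Tallying each carbon's bonds:
C1: 1C, 1H, 2O → 0 − 1 + 2 = +1
C2: 2C, 2Br → 0 + 2 = +2
C3: 2C, 1H, 1Cl → 0 − 1 + 1 = 0
C4: 2C, 2H → 0 − 2 = -2
C5: 2C, 1H, 1Cl → 0 − 1 + 1 = 0
C6: 1C, 2H, 1F → 0 − 2 + 1 = -1
2 carbons (C3, C5) meet the condition.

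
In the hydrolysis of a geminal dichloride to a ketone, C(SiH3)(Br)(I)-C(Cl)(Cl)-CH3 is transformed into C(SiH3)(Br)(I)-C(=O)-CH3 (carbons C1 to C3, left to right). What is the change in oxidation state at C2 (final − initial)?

Before: C2 has 2 bonds to C, 2 bonds to Cl → oxidation state +2.
After: C2 has 2 bonds to C, 2 bonds to O → oxidation state +2.
Δ = +2 − (+2) = 0, so no net redox change at C2.

0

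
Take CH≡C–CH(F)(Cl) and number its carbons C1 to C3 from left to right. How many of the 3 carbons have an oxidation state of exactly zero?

Count +1 for every bond to an atom more electronegative than carbon and −1 for every bond to one less electronegative; C–C bonds are 0. Tallying each carbon:
C1: 3C, 1H → 0 − 1 = -1
C2: 4C → 0 = 0
C3: 1C, 1H, 1F, 1Cl → 0 − 1 + 1 + 1 = +1
1 carbon (C2) meets the condition.

1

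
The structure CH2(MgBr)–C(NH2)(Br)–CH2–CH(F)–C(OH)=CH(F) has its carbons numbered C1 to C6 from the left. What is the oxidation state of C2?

+2

Each bond to a more electronegative atom (O, N, halogen) counts +1, each bond to a less electronegative atom (H, metal, B, Si) counts −1, and each C–C bond counts 0.
C2 has one bond to C (0), one bond to C (0), one bond to N (+1), one bond to Br (+1).
Oxidation state = 0 + 0 + 1 + 1 = +2.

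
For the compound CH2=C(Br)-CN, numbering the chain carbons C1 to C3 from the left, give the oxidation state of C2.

+1

Bonds to more-electronegative neighbours contribute +1 each, bonds to H or metals contribute −1 each, and C–C bonds contribute 0.
C2 has a double bond to C (2×0 = 0), one bond to C (0), one bond to Br (+1).
Oxidation state = 0 + 0 + 1 = +1.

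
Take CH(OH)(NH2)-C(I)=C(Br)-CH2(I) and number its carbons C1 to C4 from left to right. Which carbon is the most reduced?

C4

Each bond to a more electronegative atom (O, N, halogen) counts +1, each bond to a less electronegative atom (H, metal, B, Si) counts −1, and each C–C bond counts 0. Tallying each carbon:
C1: 1C, 1H, 1O, 1N → 0 − 1 + 1 + 1 = +1
C2: 3C, 1I → 0 + 1 = +1
C3: 3C, 1Br → 0 + 1 = +1
C4: 1C, 2H, 1I → 0 − 2 + 1 = -1
The most reduced carbon is C4 at -1.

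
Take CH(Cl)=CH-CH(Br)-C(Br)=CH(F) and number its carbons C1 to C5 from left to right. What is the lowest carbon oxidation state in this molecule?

-1

Bonds to more-electronegative neighbours contribute +1 each, bonds to H or metals contribute −1 each, and C–C bonds contribute 0. Tallying each carbon:
C1: 2C, 1H, 1Cl → 0 − 1 + 1 = 0
C2: 3C, 1H → 0 − 1 = -1
C3: 2C, 1H, 1Br → 0 − 1 + 1 = 0
C4: 3C, 1Br → 0 + 1 = +1
C5: 2C, 1H, 1F → 0 − 1 + 1 = 0
The lowest value is -1.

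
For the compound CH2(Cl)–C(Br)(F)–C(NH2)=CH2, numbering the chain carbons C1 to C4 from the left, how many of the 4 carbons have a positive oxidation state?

2

Each bond to a more electronegative atom (O, N, halogen) counts +1, each bond to a less electronegative atom (H, metal, B, Si) counts −1, and each C–C bond counts 0. Tallying each carbon:
C1: 1C, 2H, 1Cl → 0 − 2 + 1 = -1
C2: 2C, 1F, 1Br → 0 + 1 + 1 = +2
C3: 3C, 1N → 0 + 1 = +1
C4: 2C, 2H → 0 − 2 = -2
2 carbons (C2, C3) meet the condition.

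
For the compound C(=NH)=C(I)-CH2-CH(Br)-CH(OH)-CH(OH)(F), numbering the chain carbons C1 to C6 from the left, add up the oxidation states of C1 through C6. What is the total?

+2

Assign +1 per bond to O/N/halogen, −1 per bond to H or an electropositive element, and 0 per bond to carbon. Tallying each carbon:
C1: 2C, 2N → 0 + 2 = +2
C2: 3C, 1I → 0 + 1 = +1
C3: 2C, 2H → 0 − 2 = -2
C4: 2C, 1H, 1Br → 0 − 1 + 1 = 0
C5: 2C, 1H, 1O → 0 − 1 + 1 = 0
C6: 1C, 1H, 1O, 1F → 0 − 1 + 1 + 1 = +1
Sum = +2 + 1 − 2 + 0 + 0 + 1 = +2.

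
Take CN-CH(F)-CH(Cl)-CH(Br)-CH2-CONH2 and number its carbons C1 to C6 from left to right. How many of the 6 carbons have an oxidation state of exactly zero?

Bonds to more-electronegative neighbours contribute +1 each, bonds to H or metals contribute −1 each, and C–C bonds contribute 0. Tallying each carbon:
C1: 1C, 3N → 0 + 3 = +3
C2: 2C, 1H, 1F → 0 − 1 + 1 = 0
C3: 2C, 1H, 1Cl → 0 − 1 + 1 = 0
C4: 2C, 1H, 1Br → 0 − 1 + 1 = 0
C5: 2C, 2H → 0 − 2 = -2
C6: 1C, 2O, 1N → 0 + 2 + 1 = +3
3 carbons (C2, C3, C4) meet the condition.

3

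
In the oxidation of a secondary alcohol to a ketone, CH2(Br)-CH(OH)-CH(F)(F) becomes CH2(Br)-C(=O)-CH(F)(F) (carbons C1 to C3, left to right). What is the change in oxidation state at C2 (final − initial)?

+2

Before: C2 has 2 bonds to C, 1 bond to H, 1 bond to O → oxidation state 0.
After: C2 has 2 bonds to C, 2 bonds to O → oxidation state +2.
Δ = +2 − (0) = +2, so this is an oxidation at C2.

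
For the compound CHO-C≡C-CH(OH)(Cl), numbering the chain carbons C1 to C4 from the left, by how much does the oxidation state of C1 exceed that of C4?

0

C1: 1C, 1H, 2O → 0 − 1 + 2 = +1
C4: 1C, 1H, 1O, 1Cl → 0 − 1 + 1 + 1 = +1
Difference: +1 − (+1) = 0.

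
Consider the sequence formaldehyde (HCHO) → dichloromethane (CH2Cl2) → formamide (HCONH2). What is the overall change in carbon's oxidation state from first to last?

Carbon oxidation states along the series — formaldehyde: 0, dichloromethane: 0, formamide: +2.
Net change = +2 − (0) = +2.

+2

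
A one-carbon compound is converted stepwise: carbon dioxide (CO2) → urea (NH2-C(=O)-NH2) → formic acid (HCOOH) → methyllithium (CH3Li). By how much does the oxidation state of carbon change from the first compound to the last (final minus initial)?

-8

Carbon oxidation states along the series — carbon dioxide: +4, urea: +4, formic acid: +2, methyllithium: -4.
Net change = -4 − (+4) = -8.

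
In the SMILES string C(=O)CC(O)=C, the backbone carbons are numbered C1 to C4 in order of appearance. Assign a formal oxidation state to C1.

C1 has one bond to C (0), a double bond to O (2×+1 = +2), one bond to H (-1).
Oxidation state = 0 + 2 − 1 = +1.

+1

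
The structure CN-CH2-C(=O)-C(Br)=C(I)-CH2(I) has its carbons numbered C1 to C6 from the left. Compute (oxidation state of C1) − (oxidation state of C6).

+4

C1: 1C, 3N → 0 + 3 = +3
C6: 1C, 2H, 1I → 0 − 2 + 1 = -1
Difference: +3 − (-1) = +4.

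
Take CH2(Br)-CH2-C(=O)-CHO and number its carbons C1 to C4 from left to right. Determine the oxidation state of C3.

Each bond to a more electronegative atom (O, N, halogen) counts +1, each bond to a less electronegative atom (H, metal, B, Si) counts −1, and each C–C bond counts 0.
C3 has one bond to C (0), one bond to C (0), a double bond to O (2×+1 = +2).
Oxidation state = 0 + 0 + 2 = +2.

+2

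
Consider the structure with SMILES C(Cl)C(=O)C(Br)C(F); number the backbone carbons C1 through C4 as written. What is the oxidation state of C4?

Bonds to more-electronegative neighbours contribute +1 each, bonds to H or metals contribute −1 each, and C–C bonds contribute 0.
C4 has one bond to C (0), one bond to F (+1), one bond to H (-1), one bond to H (-1).
Oxidation state = 0 + 1 − 1 − 1 = -1.

-1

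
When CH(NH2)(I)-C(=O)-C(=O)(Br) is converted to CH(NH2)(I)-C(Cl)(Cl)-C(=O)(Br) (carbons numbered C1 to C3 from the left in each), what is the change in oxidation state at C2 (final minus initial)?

Before: C2 has 2 bonds to C, 2 bonds to O → oxidation state +2.
After: C2 has 2 bonds to C, 2 bonds to Cl → oxidation state +2.
Δ = +2 − (+2) = 0, so no net redox change at C2.

0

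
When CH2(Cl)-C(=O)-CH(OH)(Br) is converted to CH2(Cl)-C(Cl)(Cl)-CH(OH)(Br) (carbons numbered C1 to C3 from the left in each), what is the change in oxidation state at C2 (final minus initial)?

Before: C2 has 2 bonds to C, 2 bonds to O → oxidation state +2.
After: C2 has 2 bonds to C, 2 bonds to Cl → oxidation state +2.
Δ = +2 − (+2) = 0, so no net redox change at C2.

0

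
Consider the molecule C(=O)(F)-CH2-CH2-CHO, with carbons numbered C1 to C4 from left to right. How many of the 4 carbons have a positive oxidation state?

Tallying each carbon's bonds:
C1: 1C, 2O, 1F → 0 + 2 + 1 = +3
C2: 2C, 2H → 0 − 2 = -2
C3: 2C, 2H → 0 − 2 = -2
C4: 1C, 1H, 2O → 0 − 1 + 2 = +1
2 carbons (C1, C4) meet the condition.

2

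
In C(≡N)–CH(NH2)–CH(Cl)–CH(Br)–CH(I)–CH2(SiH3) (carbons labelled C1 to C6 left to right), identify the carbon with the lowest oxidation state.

C6

Each bond to a more electronegative atom (O, N, halogen) counts +1, each bond to a less electronegative atom (H, metal, B, Si) counts −1, and each C–C bond counts 0. Tallying each carbon:
C1: 1C, 3N → 0 + 3 = +3
C2: 2C, 1H, 1N → 0 − 1 + 1 = 0
C3: 2C, 1H, 1Cl → 0 − 1 + 1 = 0
C4: 2C, 1H, 1Br → 0 − 1 + 1 = 0
C5: 2C, 1H, 1I → 0 − 1 + 1 = 0
C6: 1C, 2H, 1Si → 0 − 2 − 1 = -3
The most reduced carbon is C6 at -3.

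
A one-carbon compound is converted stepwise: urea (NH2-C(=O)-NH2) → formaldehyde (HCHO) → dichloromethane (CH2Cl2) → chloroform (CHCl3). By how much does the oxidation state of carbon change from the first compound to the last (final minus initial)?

Carbon oxidation states along the series — urea: +4, formaldehyde: 0, dichloromethane: 0, chloroform: +2.
Net change = +2 − (+4) = -2.

-2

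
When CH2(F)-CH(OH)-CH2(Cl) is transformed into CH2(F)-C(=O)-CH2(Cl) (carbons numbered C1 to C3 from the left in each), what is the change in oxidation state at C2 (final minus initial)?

Before: C2 has 2 bonds to C, 1 bond to H, 1 bond to O → oxidation state 0.
After: C2 has 2 bonds to C, 2 bonds to O → oxidation state +2.
Δ = +2 − (0) = +2, so this is an oxidation at C2.

+2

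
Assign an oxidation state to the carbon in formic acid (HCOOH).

Each bond to a more electronegative atom (O, N, halogen) counts +1, each bond to a less electronegative atom (H, metal, B, Si) counts −1, and each C–C bond counts 0.
The carbon has one bond to H (-1), a double bond to O (2×+1 = +2), one bond to O (+1).
Oxidation state = -1 + 2 + 1 = +2.

+2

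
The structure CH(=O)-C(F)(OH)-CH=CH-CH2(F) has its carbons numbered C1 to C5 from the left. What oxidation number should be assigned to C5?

Bonds to more-electronegative neighbours contribute +1 each, bonds to H or metals contribute −1 each, and C–C bonds contribute 0.
C5 has one bond to C (0), one bond to F (+1), one bond to H (-1), one bond to H (-1).
Oxidation state = 0 + 1 − 1 − 1 = -1.

-1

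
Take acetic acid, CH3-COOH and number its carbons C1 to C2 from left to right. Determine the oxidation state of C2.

+3

C2 has a double bond to O (2×+1 = +2), one bond to O (+1), one bond to C (0).
Oxidation state = +2 + 1 + 0 = +3.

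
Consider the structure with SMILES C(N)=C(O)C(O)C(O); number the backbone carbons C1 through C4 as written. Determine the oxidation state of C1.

0

C1 has a double bond to C (2×0 = 0), one bond to H (-1), one bond to N (+1).
Oxidation state = 0 − 1 + 1 = 0.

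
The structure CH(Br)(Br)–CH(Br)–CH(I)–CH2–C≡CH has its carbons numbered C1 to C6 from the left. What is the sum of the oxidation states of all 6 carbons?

-2

Tallying each carbon's bonds:
C1: 1C, 1H, 2Br → 0 − 1 + 2 = +1
C2: 2C, 1H, 1Br → 0 − 1 + 1 = 0
C3: 2C, 1H, 1I → 0 − 1 + 1 = 0
C4: 2C, 2H → 0 − 2 = -2
C5: 4C → 0 = 0
C6: 3C, 1H → 0 − 1 = -1
Sum = +1 + 0 + 0 − 2 + 0 − 1 = -2.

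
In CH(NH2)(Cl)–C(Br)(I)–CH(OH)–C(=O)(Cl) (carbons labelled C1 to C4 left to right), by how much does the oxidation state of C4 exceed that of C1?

C4: 1C, 2O, 1Cl → 0 + 2 + 1 = +3
C1: 1C, 1H, 1N, 1Cl → 0 − 1 + 1 + 1 = +1
Difference: +3 − (+1) = +2.

+2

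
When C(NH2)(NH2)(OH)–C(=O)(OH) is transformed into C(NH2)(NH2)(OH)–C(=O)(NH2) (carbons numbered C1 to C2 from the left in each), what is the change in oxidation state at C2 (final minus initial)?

Before: C2 has 1 bond to C, 3 bonds to O → oxidation state +3.
After: C2 has 1 bond to C, 2 bonds to O, 1 bond to N → oxidation state +3.
Δ = +3 − (+3) = 0, so no net redox change at C2.

0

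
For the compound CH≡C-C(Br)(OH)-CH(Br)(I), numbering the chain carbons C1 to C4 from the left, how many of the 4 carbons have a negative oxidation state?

Each bond to a more electronegative atom (O, N, halogen) counts +1, each bond to a less electronegative atom (H, metal, B, Si) counts −1, and each C–C bond counts 0. Tallying each carbon:
C1: 3C, 1H → 0 − 1 = -1
C2: 4C → 0 = 0
C3: 2C, 1O, 1Br → 0 + 1 + 1 = +2
C4: 1C, 1H, 1Br, 1I → 0 − 1 + 1 + 1 = +1
1 carbon (C1) meets the condition.

1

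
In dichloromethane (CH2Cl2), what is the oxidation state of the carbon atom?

0

The carbon has one bond to H (-1), one bond to H (-1), one bond to Cl (+1), one bond to Cl (+1).
Oxidation state = -1 − 1 + 1 + 1 = 0.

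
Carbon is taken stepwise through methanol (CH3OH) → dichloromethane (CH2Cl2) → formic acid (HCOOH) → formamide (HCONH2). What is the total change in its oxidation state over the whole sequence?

Carbon oxidation states along the series — methanol: -2, dichloromethane: 0, formic acid: +2, formamide: +2.
Net change = +2 − (-2) = +4.

+4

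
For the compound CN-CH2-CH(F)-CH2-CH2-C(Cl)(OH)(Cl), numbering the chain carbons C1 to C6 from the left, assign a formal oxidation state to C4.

Assign +1 per bond to O/N/halogen, −1 per bond to H or an electropositive element, and 0 per bond to carbon.
C4 has one bond to C (0), one bond to C (0), one bond to H (-1), one bond to H (-1).
Oxidation state = 0 + 0 − 1 − 1 = -2.

-2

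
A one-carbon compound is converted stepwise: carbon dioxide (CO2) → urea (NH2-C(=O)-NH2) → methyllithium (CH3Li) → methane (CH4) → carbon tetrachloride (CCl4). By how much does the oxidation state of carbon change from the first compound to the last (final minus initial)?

0

Carbon oxidation states along the series — carbon dioxide: +4, urea: +4, methyllithium: -4, methane: -4, carbon tetrachloride: +4.
Net change = +4 − (+4) = 0.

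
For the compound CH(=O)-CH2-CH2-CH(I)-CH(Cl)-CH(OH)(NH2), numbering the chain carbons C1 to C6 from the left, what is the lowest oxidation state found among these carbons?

Tallying each carbon's bonds:
C1: 1C, 1H, 2O → 0 − 1 + 2 = +1
C2: 2C, 2H → 0 − 2 = -2
C3: 2C, 2H → 0 − 2 = -2
C4: 2C, 1H, 1I → 0 − 1 + 1 = 0
C5: 2C, 1H, 1Cl → 0 − 1 + 1 = 0
C6: 1C, 1H, 1O, 1N → 0 − 1 + 1 + 1 = +1
The lowest value is -2.

-2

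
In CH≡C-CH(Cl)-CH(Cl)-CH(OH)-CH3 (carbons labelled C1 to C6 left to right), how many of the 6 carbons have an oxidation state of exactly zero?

4

Count +1 for every bond to an atom more electronegative than carbon and −1 for every bond to one less electronegative; C–C bonds are 0. Tallying each carbon:
C1: 3C, 1H → 0 − 1 = -1
C2: 4C → 0 = 0
C3: 2C, 1H, 1Cl → 0 − 1 + 1 = 0
C4: 2C, 1H, 1Cl → 0 − 1 + 1 = 0
C5: 2C, 1H, 1O → 0 − 1 + 1 = 0
C6: 1C, 3H → 0 − 3 = -3
4 carbons (C2, C3, C4, C5) meet the condition.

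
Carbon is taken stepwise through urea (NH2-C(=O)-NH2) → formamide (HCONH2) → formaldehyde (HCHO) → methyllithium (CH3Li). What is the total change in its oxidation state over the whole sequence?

Carbon oxidation states along the series — urea: +4, formamide: +2, formaldehyde: 0, methyllithium: -4.
Net change = -4 − (+4) = -8.

-8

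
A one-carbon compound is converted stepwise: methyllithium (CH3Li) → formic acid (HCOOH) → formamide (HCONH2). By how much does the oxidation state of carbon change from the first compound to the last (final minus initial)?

Carbon oxidation states along the series — methyllithium: -4, formic acid: +2, formamide: +2.
Net change = +2 − (-4) = +6.

+6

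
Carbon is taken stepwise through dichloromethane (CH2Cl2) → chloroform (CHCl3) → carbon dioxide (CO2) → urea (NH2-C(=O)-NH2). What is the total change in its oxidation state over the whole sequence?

+4

Carbon oxidation states along the series — dichloromethane: 0, chloroform: +2, carbon dioxide: +4, urea: +4.
Net change = +4 − (0) = +4.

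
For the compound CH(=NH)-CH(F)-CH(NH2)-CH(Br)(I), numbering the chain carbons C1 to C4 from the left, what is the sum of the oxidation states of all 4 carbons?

Tallying each carbon's bonds:
C1: 1C, 1H, 2N → 0 − 1 + 2 = +1
C2: 2C, 1H, 1F → 0 − 1 + 1 = 0
C3: 2C, 1H, 1N → 0 − 1 + 1 = 0
C4: 1C, 1H, 1Br, 1I → 0 − 1 + 1 + 1 = +1
Sum = +1 + 0 + 0 + 1 = +2.

+2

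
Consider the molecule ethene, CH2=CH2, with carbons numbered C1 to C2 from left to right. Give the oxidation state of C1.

Count +1 for every bond to an atom more electronegative than carbon and −1 for every bond to one less electronegative; C–C bonds are 0.
C1 has one bond to H (-1), one bond to H (-1), a double bond to C (2×0 = 0).
Oxidation state = -1 − 1 + 0 = -2.

-2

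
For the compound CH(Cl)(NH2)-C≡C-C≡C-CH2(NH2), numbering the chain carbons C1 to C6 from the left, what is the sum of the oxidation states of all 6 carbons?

0

Assign +1 per bond to O/N/halogen, −1 per bond to H or an electropositive element, and 0 per bond to carbon. Tallying each carbon:
C1: 1C, 1H, 1N, 1Cl → 0 − 1 + 1 + 1 = +1
C2: 4C → 0 = 0
C3: 4C → 0 = 0
C4: 4C → 0 = 0
C5: 4C → 0 = 0
C6: 1C, 2H, 1N → 0 − 2 + 1 = -1
Sum = +1 + 0 + 0 + 0 + 0 − 1 = 0.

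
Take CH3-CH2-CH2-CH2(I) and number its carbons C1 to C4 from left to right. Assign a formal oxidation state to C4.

-1

C4 has one bond to C (0), one bond to H (-1), one bond to H (-1), one bond to I (+1).
Oxidation state = 0 − 1 − 1 + 1 = -1.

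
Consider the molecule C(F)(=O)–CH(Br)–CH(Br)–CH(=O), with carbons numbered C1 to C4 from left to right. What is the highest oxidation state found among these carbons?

+3

Assign +1 per bond to O/N/halogen, −1 per bond to H or an electropositive element, and 0 per bond to carbon. Tallying each carbon:
C1: 1C, 2O, 1F → 0 + 2 + 1 = +3
C2: 2C, 1H, 1Br → 0 − 1 + 1 = 0
C3: 2C, 1H, 1Br → 0 − 1 + 1 = 0
C4: 1C, 1H, 2O → 0 − 1 + 2 = +1
The highest value is +3.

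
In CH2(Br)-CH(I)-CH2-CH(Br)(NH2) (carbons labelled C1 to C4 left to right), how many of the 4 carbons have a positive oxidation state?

Count +1 for every bond to an atom more electronegative than carbon and −1 for every bond to one less electronegative; C–C bonds are 0. Tallying each carbon:
C1: 1C, 2H, 1Br → 0 − 2 + 1 = -1
C2: 2C, 1H, 1I → 0 − 1 + 1 = 0
C3: 2C, 2H → 0 − 2 = -2
C4: 1C, 1H, 1N, 1Br → 0 − 1 + 1 + 1 = +1
1 carbon (C4) meets the condition.

1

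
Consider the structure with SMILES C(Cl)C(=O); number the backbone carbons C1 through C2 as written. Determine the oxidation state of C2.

Bonds to more-electronegative neighbours contribute +1 each, bonds to H or metals contribute −1 each, and C–C bonds contribute 0.
C2 has one bond to C (0), a double bond to O (2×+1 = +2), one bond to H (-1).
Oxidation state = 0 + 2 − 1 = +1.

+1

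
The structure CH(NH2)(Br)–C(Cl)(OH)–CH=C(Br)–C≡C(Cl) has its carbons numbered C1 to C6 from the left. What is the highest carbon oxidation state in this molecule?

Assign +1 per bond to O/N/halogen, −1 per bond to H or an electropositive element, and 0 per bond to carbon. Tallying each carbon:
C1: 1C, 1H, 1N, 1Br → 0 − 1 + 1 + 1 = +1
C2: 2C, 1O, 1Cl → 0 + 1 + 1 = +2
C3: 3C, 1H → 0 − 1 = -1
C4: 3C, 1Br → 0 + 1 = +1
C5: 4C → 0 = 0
C6: 3C, 1Cl → 0 + 1 = +1
The highest value is +2.

+2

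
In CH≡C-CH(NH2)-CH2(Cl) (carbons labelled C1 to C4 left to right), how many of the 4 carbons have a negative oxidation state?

2

Tallying each carbon's bonds:
C1: 3C, 1H → 0 − 1 = -1
C2: 4C → 0 = 0
C3: 2C, 1H, 1N → 0 − 1 + 1 = 0
C4: 1C, 2H, 1Cl → 0 − 2 + 1 = -1
2 carbons (C1, C4) meet the condition.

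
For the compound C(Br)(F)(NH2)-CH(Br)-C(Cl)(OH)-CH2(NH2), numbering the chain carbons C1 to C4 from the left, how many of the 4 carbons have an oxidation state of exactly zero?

Bonds to more-electronegative neighbours contribute +1 each, bonds to H or metals contribute −1 each, and C–C bonds contribute 0. Tallying each carbon:
C1: 1C, 1N, 1F, 1Br → 0 + 1 + 1 + 1 = +3
C2: 2C, 1H, 1Br → 0 − 1 + 1 = 0
C3: 2C, 1O, 1Cl → 0 + 1 + 1 = +2
C4: 1C, 2H, 1N → 0 − 2 + 1 = -1
1 carbon (C2) meets the condition.

1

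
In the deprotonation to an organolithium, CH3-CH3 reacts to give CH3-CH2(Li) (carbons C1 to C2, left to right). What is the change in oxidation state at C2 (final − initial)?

Before: C2 has 1 bond to C, 3 bonds to H → oxidation state -3.
After: C2 has 1 bond to C, 2 bonds to H, 1 bond to Li → oxidation state -3.
Δ = -3 − (-3) = 0, so no net redox change at C2.

0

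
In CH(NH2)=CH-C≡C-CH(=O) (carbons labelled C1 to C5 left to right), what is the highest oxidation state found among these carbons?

Tallying each carbon's bonds:
C1: 2C, 1H, 1N → 0 − 1 + 1 = 0
C2: 3C, 1H → 0 − 1 = -1
C3: 4C → 0 = 0
C4: 4C → 0 = 0
C5: 1C, 1H, 2O → 0 − 1 + 2 = +1
The highest value is +1.

+1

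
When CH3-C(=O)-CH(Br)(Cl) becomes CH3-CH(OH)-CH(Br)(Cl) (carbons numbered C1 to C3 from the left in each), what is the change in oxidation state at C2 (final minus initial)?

-2

Before: C2 has 2 bonds to C, 2 bonds to O → oxidation state +2.
After: C2 has 2 bonds to C, 1 bond to H, 1 bond to O → oxidation state 0.
Δ = 0 − (+2) = -2, so this is a reduction at C2.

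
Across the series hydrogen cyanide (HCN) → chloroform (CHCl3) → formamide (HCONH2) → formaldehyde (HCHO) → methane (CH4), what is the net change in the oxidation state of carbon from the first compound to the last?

-6

Carbon oxidation states along the series — hydrogen cyanide: +2, chloroform: +2, formamide: +2, formaldehyde: 0, methane: -4.
Net change = -4 − (+2) = -6.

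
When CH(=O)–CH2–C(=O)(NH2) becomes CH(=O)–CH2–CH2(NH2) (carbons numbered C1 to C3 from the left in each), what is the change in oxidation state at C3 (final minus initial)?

-4

Before: C3 has 1 bond to C, 2 bonds to O, 1 bond to N → oxidation state +3.
After: C3 has 1 bond to C, 2 bonds to H, 1 bond to N → oxidation state -1.
Δ = -1 − (+3) = -4, so this is a reduction at C3.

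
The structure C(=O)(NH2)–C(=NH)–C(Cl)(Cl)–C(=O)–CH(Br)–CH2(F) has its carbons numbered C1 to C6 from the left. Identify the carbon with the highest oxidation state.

C1

Each bond to a more electronegative atom (O, N, halogen) counts +1, each bond to a less electronegative atom (H, metal, B, Si) counts −1, and each C–C bond counts 0. Tallying each carbon:
C1: 1C, 2O, 1N → 0 + 2 + 1 = +3
C2: 2C, 2N → 0 + 2 = +2
C3: 2C, 2Cl → 0 + 2 = +2
C4: 2C, 2O → 0 + 2 = +2
C5: 2C, 1H, 1Br → 0 − 1 + 1 = 0
C6: 1C, 2H, 1F → 0 − 2 + 1 = -1
The most oxidised carbon is C1 at +3.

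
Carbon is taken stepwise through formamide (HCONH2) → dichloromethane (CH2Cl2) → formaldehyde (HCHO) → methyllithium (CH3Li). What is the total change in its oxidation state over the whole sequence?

Carbon oxidation states along the series — formamide: +2, dichloromethane: 0, formaldehyde: 0, methyllithium: -4.
Net change = -4 − (+2) = -6.

-6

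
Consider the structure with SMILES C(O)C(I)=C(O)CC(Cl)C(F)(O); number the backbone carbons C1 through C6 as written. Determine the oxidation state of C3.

+1

Assign +1 per bond to O/N/halogen, −1 per bond to H or an electropositive element, and 0 per bond to carbon.
C3 has a double bond to C (2×0 = 0), one bond to C (0), one bond to O (+1).
Oxidation state = 0 + 0 + 1 = +1.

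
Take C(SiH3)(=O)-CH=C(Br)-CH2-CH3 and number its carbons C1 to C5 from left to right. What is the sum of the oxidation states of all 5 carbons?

Tallying each carbon's bonds:
C1: 1C, 2O, 1Si → 0 + 2 − 1 = +1
C2: 3C, 1H → 0 − 1 = -1
C3: 3C, 1Br → 0 + 1 = +1
C4: 2C, 2H → 0 − 2 = -2
C5: 1C, 3H → 0 − 3 = -3
Sum = +1 − 1 + 1 − 2 − 3 = -4.

-4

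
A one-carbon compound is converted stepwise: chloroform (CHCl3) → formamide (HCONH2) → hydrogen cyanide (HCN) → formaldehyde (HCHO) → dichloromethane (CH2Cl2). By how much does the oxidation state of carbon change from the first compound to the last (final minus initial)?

-2

Carbon oxidation states along the series — chloroform: +2, formamide: +2, hydrogen cyanide: +2, formaldehyde: 0, dichloromethane: 0.
Net change = 0 − (+2) = -2.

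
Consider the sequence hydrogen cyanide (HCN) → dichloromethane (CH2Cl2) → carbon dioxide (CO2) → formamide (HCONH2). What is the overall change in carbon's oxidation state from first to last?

0

Carbon oxidation states along the series — hydrogen cyanide: +2, dichloromethane: 0, carbon dioxide: +4, formamide: +2.
Net change = +2 − (+2) = 0.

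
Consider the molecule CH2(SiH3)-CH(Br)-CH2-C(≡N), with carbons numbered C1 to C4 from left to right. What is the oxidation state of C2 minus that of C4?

C2: 2C, 1H, 1Br → 0 − 1 + 1 = 0
C4: 1C, 3N → 0 + 3 = +3
Difference: 0 − (+3) = -3.

-3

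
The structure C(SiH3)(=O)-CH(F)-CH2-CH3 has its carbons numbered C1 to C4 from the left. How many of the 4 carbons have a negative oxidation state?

Tallying each carbon's bonds:
C1: 1C, 2O, 1Si → 0 + 2 − 1 = +1
C2: 2C, 1H, 1F → 0 − 1 + 1 = 0
C3: 2C, 2H → 0 − 2 = -2
C4: 1C, 3H → 0 − 3 = -3
2 carbons (C3, C4) meet the condition.

2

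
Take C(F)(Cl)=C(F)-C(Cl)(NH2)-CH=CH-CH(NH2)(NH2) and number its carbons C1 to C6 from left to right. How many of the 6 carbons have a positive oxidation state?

Tallying each carbon's bonds:
C1: 2C, 1F, 1Cl → 0 + 1 + 1 = +2
C2: 3C, 1F → 0 + 1 = +1
C3: 2C, 1N, 1Cl → 0 + 1 + 1 = +2
C4: 3C, 1H → 0 − 1 = -1
C5: 3C, 1H → 0 − 1 = -1
C6: 1C, 1H, 2N → 0 − 1 + 2 = +1
4 carbons (C1, C2, C3, C6) meet the condition.

4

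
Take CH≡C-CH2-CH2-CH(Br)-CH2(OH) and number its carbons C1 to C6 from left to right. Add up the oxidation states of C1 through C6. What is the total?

-6

Assign +1 per bond to O/N/halogen, −1 per bond to H or an electropositive element, and 0 per bond to carbon. Tallying each carbon:
C1: 3C, 1H → 0 − 1 = -1
C2: 4C → 0 = 0
C3: 2C, 2H → 0 − 2 = -2
C4: 2C, 2H → 0 − 2 = -2
C5: 2C, 1H, 1Br → 0 − 1 + 1 = 0
C6: 1C, 2H, 1O → 0 − 2 + 1 = -1
Sum = -1 + 0 − 2 − 2 + 0 − 1 = -6.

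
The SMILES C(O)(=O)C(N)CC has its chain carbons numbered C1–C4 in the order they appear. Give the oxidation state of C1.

+3

C1 has one bond to C (0), one bond to O (+1), a double bond to O (2×+1 = +2).
Oxidation state = 0 + 1 + 2 = +3.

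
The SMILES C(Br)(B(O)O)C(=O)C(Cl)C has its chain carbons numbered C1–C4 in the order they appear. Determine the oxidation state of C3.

0

C3 has one bond to C (0), one bond to C (0), one bond to H (-1), one bond to Cl (+1).
Oxidation state = 0 + 0 − 1 + 1 = 0.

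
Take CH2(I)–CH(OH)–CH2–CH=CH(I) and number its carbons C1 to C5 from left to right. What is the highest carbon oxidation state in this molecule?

0

Bonds to more-electronegative neighbours contribute +1 each, bonds to H or metals contribute −1 each, and C–C bonds contribute 0. Tallying each carbon:
C1: 1C, 2H, 1I → 0 − 2 + 1 = -1
C2: 2C, 1H, 1O → 0 − 1 + 1 = 0
C3: 2C, 2H → 0 − 2 = -2
C4: 3C, 1H → 0 − 1 = -1
C5: 2C, 1H, 1I → 0 − 1 + 1 = 0
The highest value is 0.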